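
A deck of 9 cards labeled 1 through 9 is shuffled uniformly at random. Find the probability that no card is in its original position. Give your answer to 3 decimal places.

0.368

This is the derangement probability: permutations of 9 with no fixed point.
D(9) = 9! · (1 − 1/1! + 1/2! − ··· + (−1)^9/9!) = 133496.
P = 133496/362880 = 16687/45360 ≈ 0.368.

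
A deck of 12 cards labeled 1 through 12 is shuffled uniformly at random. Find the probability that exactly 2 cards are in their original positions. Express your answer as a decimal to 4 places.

0.1839

Choose which 2 of the 12 are fixed: C(12,2) = 66 ways.
The remaining 10 must have no fixed point: D(10) = 1334961.
P = 66·1334961/479001600 = 16481/89600 ≈ 0.1839.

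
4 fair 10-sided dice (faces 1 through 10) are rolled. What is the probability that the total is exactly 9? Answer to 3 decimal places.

0.006

There are 10^4 = 10000 equally likely outcomes.
The number of ordered 4-tuples from {1,…,10} summing to 9 is 56.
P(sum = 9) = 56/10000 = 7/1250 ≈ 0.006.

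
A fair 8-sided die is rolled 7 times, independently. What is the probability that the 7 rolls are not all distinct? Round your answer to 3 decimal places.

0.981

P(all 7 different) = 8/8 · 7/8 · ··· · 2/8 ≈ 0.019.
P(at least two equal) = 1 − 0.019 = 0.981.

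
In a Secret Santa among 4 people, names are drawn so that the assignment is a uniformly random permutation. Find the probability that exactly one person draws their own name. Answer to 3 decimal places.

0.333

Choose which one is fixed: C(4,1) = 4 ways.
The remaining 3 must have no fixed point: D(3) = 2.
P = 4·2/24 = 1/3 ≈ 0.333.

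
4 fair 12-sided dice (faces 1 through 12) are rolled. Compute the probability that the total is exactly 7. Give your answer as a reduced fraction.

5/5184

There are 12^4 = 20736 equally likely outcomes.
The number of ordered 4-tuples from {1,…,12} summing to 7 is 20.
P(sum = 7) = 20/20736 = 5/5184.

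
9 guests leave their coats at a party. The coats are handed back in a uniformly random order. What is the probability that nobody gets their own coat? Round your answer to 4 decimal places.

0.3679

This is the derangement probability: permutations of 9 with no fixed point.
D(9) = 9! · (1 − 1/1! + 1/2! − ··· + (−1)^9/9!) = 133496.
P = 133496/362880 = 16687/45360 ≈ 0.3679.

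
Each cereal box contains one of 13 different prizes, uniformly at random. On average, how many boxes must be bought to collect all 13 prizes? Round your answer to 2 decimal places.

41.34

After i distinct types are collected, each trial gives a new one with probability (13−i)/13, so the expected wait for the next new type is 13/(13−i).
E = 13/13 + 13/12 + 13/11 + 13/10 + 13/9 + 13/8 + 13/7 + 13/6 + 13/5 + 13/4 + 13/3 + 13/2 + 13/1 = 1145993/27720 ≈ 41.34.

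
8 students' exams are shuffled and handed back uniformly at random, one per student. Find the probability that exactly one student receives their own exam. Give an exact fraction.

103/280

Choose which one is fixed: C(8,1) = 8 ways.
The remaining 7 must have no fixed point: D(7) = 1854.
P = 8·1854/40320 = 103/280.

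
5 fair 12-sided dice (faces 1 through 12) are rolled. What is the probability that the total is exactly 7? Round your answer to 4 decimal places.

0.0001

There are 12^5 = 248832 equally likely outcomes.
The number of ordered 5-tuples from {1,…,12} summing to 7 is 15.
P(sum = 7) = 15/248832 = 5/82944 ≈ 0.0001.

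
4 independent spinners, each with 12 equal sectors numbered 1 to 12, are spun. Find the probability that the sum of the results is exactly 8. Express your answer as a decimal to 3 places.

There are 12^4 = 20736 equally likely outcomes.
The number of ordered 4-tuples from {1,…,12} summing to 8 is 35.
P(sum = 8) = 35/20736 ≈ 0.002.

0.002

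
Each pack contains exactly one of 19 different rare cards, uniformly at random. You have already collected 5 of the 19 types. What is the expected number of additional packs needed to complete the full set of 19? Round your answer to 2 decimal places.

Starting from 5 distinct types, each trial gives a new one with probability (19−i)/19 when i types are held, so the wait for the next new type is 19/(19−i).
E = 19/14 + 19/13 + 19/12 + 19/11 + 19/10 + 19/9 + 19/8 + 19/7 + 19/6 + 19/5 + 19/4 + 19/3 + 19/2 + 19/1 = 22262927/360360 ≈ 61.78.

61.78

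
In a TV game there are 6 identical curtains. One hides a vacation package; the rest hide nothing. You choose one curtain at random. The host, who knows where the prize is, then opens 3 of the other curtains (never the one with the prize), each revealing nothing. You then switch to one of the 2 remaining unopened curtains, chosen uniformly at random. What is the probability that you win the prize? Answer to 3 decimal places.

Your original curtain holds the prize with probability 1/6, so the other 5 collectively hold it with probability 5/6.
The host can always find 3 empty curtains to open, so the reveals don't change that 5/6; it is now spread over the 2 remaining unopened curtains.
P(win by switching) = (5/6) · (1/2) = 5/12 ≈ 0.417.

0.417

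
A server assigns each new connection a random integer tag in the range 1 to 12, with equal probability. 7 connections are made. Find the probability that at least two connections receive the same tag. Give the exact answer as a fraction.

It's easier to compute the probability that all 7 are distinct.
P(all distinct) = 12/12 · 11/12 · ··· · 6/12 = 385/3456.
So the probability of at least one match is 1 − 385/3456 = 3071/3456.

3071/3456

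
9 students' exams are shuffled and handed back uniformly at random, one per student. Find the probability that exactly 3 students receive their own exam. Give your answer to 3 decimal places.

Choose which 3 of the 9 are fixed: C(9,3) = 84 ways.
The remaining 6 must have no fixed point: D(6) = 265.
P = 84·265/362880 = 53/864 ≈ 0.061.

0.061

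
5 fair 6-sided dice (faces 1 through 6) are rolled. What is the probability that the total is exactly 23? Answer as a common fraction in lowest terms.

305/7776

There are 6^5 = 7776 equally likely outcomes.
The number of ordered 5-tuples from {1,…,6} summing to 23 is 305.
P(sum = 23) = 305/7776.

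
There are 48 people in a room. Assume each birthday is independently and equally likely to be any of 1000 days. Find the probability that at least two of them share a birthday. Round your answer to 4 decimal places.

It's easier to compute the probability that all 48 are distinct.
P(all distinct) = 1000/1000 · 999/1000 · ··· · 953/1000 ≈ 0.3178.
So the probability of at least one match is 1 − 0.3178 = 0.6822.

0.6822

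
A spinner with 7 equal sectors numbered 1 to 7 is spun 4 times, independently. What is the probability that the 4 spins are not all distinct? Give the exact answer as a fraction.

P(all 4 different) = 7/7 · 6/7 · ··· · 4/7 = 120/343.
P(at least two equal) = 1 − 120/343 = 223/343.

223/343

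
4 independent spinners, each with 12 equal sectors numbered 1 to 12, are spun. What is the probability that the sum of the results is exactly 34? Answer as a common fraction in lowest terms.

There are 12^4 = 20736 equally likely outcomes.
The number of ordered 4-tuples from {1,…,12} summing to 34 is 640.
P(sum = 34) = 640/20736 = 5/162.

5/162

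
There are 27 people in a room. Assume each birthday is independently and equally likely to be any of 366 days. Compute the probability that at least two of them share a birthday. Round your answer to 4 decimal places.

0.6258

It's easier to compute the probability that all 27 are distinct.
P(all distinct) = 366/366 · 365/366 · ··· · 340/366 ≈ 0.3742.
So the probability of at least one match is 1 − 0.3742 = 0.6258.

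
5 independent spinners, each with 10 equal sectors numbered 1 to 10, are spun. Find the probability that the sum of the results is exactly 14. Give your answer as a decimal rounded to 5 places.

There are 10^5 = 100000 equally likely outcomes.
The number of ordered 5-tuples from {1,…,10} summing to 14 is 715.
P(sum = 14) = 715/100000 = 143/20000 ≈ 0.00715.

0.00715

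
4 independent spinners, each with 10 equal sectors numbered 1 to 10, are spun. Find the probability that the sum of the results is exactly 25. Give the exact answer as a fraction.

37/625

There are 10^4 = 10000 equally likely outcomes.
The number of ordered 4-tuples from {1,…,10} summing to 25 is 592.
P(sum = 25) = 592/10000 = 37/625.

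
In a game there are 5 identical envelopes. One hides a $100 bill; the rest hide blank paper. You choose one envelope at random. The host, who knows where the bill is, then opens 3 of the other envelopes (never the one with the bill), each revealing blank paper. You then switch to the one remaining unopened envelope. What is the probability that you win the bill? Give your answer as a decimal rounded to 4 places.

Your original envelope holds the bill with probability 1/5, so the other 4 collectively hold it with probability 4/5.
The host can always find 3 empty envelopes to open, so the reveals don't change that 4/5; it is now spread over the 1 remaining unopened envelope.
P(win by switching) = (4/5) · (1/1) = 4/5 ≈ 0.8000.

0.8000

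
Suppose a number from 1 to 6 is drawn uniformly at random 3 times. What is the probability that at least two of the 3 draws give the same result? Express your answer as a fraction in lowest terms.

P(all 3 different) = 6/6 · 5/6 · ··· · 4/6 = 5/9.
P(at least two equal) = 1 − 5/9 = 4/9.

4/9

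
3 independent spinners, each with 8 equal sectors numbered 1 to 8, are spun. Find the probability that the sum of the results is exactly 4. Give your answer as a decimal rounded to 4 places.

There are 8^3 = 512 equally likely outcomes.
The number of ordered 3-tuples from {1,…,8} summing to 4 is 3.
P(sum = 4) = 3/512 ≈ 0.0059.

0.0059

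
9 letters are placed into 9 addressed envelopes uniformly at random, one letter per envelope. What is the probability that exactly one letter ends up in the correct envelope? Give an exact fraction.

2119/5760

Choose which one is fixed: C(9,1) = 9 ways.
The remaining 8 must have no fixed point: D(8) = 14833.
P = 9·14833/362880 = 2119/5760.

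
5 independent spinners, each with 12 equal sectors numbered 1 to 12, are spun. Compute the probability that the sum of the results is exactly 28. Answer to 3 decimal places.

There are 12^5 = 248832 equally likely outcomes.
The number of ordered 5-tuples from {1,…,12} summing to 28 is 10725.
P(sum = 28) = 10725/248832 = 3575/82944 ≈ 0.043.

0.043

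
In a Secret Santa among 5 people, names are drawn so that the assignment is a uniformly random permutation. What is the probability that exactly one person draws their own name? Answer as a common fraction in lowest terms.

Choose which one is fixed: C(5,1) = 5 ways.
The remaining 4 must have no fixed point: D(4) = 9.
P = 5·9/120 = 3/8.

3/8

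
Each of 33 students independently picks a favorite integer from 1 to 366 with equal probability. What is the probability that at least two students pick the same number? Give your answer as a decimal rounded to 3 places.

It's easier to compute the probability that all 33 are distinct.
P(all distinct) = 366/366 · 365/366 · ··· · 334/366 ≈ 0.226.
So the probability of at least one match is 1 − 0.226 = 0.774.

0.774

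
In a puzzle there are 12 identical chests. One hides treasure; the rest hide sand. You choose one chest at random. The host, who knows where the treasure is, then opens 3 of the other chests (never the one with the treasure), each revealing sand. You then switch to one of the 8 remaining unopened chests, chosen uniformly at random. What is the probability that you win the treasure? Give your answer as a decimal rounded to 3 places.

Your original chest holds the treasure with probability 1/12, so the other 11 collectively hold it with probability 11/12.
The host can always find 3 empty chests to open, so the reveals don't change that 11/12; it is now spread over the 8 remaining unopened chests.
P(win by switching) = (11/12) · (1/8) = 11/96 ≈ 0.115.

0.115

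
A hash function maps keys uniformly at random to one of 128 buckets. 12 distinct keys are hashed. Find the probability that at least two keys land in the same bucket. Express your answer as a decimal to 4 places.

It's easier to compute the probability that all 12 are distinct.
P(all distinct) = 128/128 · 127/128 · ··· · 117/128 ≈ 0.5875.
So the probability of at least one match is 1 − 0.5875 = 0.4125.

0.4125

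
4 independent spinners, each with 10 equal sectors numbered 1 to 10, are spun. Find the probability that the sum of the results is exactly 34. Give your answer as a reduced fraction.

21/2500

There are 10^4 = 10000 equally likely outcomes.
The number of ordered 4-tuples from {1,…,10} summing to 34 is 84.
P(sum = 34) = 84/10000 = 21/2500.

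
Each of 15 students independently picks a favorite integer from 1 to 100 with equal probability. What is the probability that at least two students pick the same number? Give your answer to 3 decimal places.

It's easier to compute the probability that all 15 are distinct.
P(all distinct) = 100/100 · 99/100 · ··· · 86/100 ≈ 0.331.
So the probability of at least one match is 1 − 0.331 = 0.669.

0.669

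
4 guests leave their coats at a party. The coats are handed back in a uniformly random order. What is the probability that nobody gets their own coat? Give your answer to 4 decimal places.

This is the derangement probability: permutations of 4 with no fixed point.
D(4) = 4! · (1 − 1/1! + 1/2! − ··· + (−1)^4/4!) = 9.
P = 9/24 = 3/8 ≈ 0.3750.

0.3750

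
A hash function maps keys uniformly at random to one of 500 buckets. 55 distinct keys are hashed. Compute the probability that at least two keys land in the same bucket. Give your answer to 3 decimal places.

It's easier to compute the probability that all 55 are distinct.
P(all distinct) = 500/500 · 499/500 · ··· · 446/500 ≈ 0.046.
So the probability of at least one match is 1 − 0.046 = 0.954.

0.954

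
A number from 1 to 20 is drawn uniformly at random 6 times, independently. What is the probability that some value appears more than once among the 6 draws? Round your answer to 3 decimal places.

P(all 6 different) = 20/20 · 19/20 · ··· · 15/20 ≈ 0.436.
P(at least two equal) = 1 − 0.436 = 0.564.

0.564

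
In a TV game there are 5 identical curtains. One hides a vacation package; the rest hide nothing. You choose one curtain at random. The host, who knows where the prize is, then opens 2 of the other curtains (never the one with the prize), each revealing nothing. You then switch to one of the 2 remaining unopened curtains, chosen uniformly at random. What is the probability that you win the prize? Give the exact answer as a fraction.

2/5

Your original curtain holds the prize with probability 1/5, so the other 4 collectively hold it with probability 4/5.
The host can always find 2 empty curtains to open, so the reveals don't change that 4/5; it is now spread over the 2 remaining unopened curtains.
P(win by switching) = (4/5) · (1/2) = 2/5.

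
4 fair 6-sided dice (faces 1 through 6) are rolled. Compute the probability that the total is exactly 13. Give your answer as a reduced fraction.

35/324

There are 6^4 = 1296 equally likely outcomes.
The number of ordered 4-tuples from {1,…,6} summing to 13 is 140.
P(sum = 13) = 140/1296 = 35/324.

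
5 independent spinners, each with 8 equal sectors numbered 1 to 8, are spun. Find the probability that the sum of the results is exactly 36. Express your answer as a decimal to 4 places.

There are 8^5 = 32768 equally likely outcomes.
The number of ordered 5-tuples from {1,…,8} summing to 36 is 70.
P(sum = 36) = 70/32768 = 35/16384 ≈ 0.0021.

0.0021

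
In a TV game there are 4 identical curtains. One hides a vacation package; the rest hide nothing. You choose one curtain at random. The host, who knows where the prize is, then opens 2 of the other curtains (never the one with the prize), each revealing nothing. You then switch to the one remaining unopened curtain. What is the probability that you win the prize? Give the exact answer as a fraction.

Your original curtain holds the prize with probability 1/4, so the other 3 collectively hold it with probability 3/4.
The host can always find 2 empty curtains to open, so the reveals don't change that 3/4; it is now spread over the 1 remaining unopened curtain.
P(win by switching) = (3/4) · (1/1) = 3/4.

3/4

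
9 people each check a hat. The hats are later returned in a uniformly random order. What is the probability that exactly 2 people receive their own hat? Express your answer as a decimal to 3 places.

Choose which 2 of the 9 are fixed: C(9,2) = 36 ways.
The remaining 7 must have no fixed point: D(7) = 1854.
P = 36·1854/362880 = 103/560 ≈ 0.184.

0.184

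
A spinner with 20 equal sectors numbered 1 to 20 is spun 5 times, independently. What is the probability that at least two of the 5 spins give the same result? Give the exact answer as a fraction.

2093/5000

P(all 5 different) = 20/20 · 19/20 · ··· · 16/20 = 2907/5000.
P(at least two equal) = 1 − 2907/5000 = 2093/5000.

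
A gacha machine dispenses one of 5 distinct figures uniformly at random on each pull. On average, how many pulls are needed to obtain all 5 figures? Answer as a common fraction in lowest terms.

After i distinct types are collected, each trial gives a new one with probability (5−i)/5, so the expected wait for the next new type is 5/(5−i).
E = 5/5 + 5/4 + 5/3 + 5/2 + 5/1 = 137/12.

137/12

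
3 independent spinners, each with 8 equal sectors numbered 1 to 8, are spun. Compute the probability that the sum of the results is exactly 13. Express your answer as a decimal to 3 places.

0.094

There are 8^3 = 512 equally likely outcomes.
The number of ordered 3-tuples from {1,…,8} summing to 13 is 48.
P(sum = 13) = 48/512 = 3/32 ≈ 0.094.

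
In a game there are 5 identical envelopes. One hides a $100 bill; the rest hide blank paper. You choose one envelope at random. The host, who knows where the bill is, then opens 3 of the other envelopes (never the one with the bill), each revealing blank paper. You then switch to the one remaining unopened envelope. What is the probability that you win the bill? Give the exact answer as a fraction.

4/5

Your original envelope holds the bill with probability 1/5, so the other 4 collectively hold it with probability 4/5.
The host can always find 3 empty envelopes to open, so the reveals don't change that 4/5; it is now spread over the 1 remaining unopened envelope.
P(win by switching) = (4/5) · (1/1) = 4/5.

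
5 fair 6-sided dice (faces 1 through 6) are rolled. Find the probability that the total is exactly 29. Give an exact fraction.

5/7776

There are 6^5 = 7776 equally likely outcomes.
The number of ordered 5-tuples from {1,…,6} summing to 29 is 5.
P(sum = 29) = 5/7776.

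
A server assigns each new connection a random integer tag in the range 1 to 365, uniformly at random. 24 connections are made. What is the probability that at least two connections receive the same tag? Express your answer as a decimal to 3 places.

0.538

It's easier to compute the probability that all 24 are distinct.
P(all distinct) = 365/365 · 364/365 · ··· · 342/365 ≈ 0.462.
So the probability of at least one match is 1 − 0.462 = 0.538.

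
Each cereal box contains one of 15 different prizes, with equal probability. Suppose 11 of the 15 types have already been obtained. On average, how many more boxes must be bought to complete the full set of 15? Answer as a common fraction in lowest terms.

Starting from 11 distinct types, each trial gives a new one with probability (15−i)/15 when i types are held, so the wait for the next new type is 15/(15−i).
E = 15/4 + 15/3 + 15/2 + 15/1 = 125/4.

125/4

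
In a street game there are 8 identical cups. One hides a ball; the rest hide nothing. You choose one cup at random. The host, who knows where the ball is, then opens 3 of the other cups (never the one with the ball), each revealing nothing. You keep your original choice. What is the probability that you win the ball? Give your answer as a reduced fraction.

1/8

The host can always open 3 empty cups regardless of your choice, so the reveals give no information about your original cup.
P(win by staying) = 1/8.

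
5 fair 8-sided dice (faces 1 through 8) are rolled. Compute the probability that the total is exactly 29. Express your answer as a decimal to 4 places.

There are 8^5 = 32768 equally likely outcomes.
The number of ordered 5-tuples from {1,…,8} summing to 29 is 1190.
P(sum = 29) = 1190/32768 = 595/16384 ≈ 0.0363.

0.0363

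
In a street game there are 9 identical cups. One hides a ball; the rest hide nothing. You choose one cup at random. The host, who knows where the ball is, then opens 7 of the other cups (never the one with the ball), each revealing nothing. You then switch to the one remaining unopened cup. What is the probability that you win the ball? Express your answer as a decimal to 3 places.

0.889

Your original cup holds the ball with probability 1/9, so the other 8 collectively hold it with probability 8/9.
The host can always find 7 empty cups to open, so the reveals don't change that 8/9; it is now spread over the 1 remaining unopened cup.
P(win by switching) = (8/9) · (1/1) = 8/9 ≈ 0.889.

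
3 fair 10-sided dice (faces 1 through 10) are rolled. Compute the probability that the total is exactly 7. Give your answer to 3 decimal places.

0.015

There are 10^3 = 1000 equally likely outcomes.
The number of ordered 3-tuples from {1,…,10} summing to 7 is 15.
P(sum = 7) = 15/1000 = 3/200 ≈ 0.015.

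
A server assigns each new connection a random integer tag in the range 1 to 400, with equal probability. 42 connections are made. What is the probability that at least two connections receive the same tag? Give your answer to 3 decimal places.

It's easier to compute the probability that all 42 are distinct.
P(all distinct) = 400/400 · 399/400 · ··· · 359/400 ≈ 0.107.
So the probability of at least one match is 1 − 0.107 = 0.893.

0.893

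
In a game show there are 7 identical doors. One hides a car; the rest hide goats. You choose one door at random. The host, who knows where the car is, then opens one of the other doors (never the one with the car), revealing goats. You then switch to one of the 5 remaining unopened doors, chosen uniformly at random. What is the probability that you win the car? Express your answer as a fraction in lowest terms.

Your original door holds the car with probability 1/7, so the other 6 collectively hold it with probability 6/7.
The host can always find an empty door to open, so this doesn't change that 6/7; it is now spread over the 5 remaining unopened doors.
P(win by switching) = (6/7) · (1/5) = 6/35.

6/35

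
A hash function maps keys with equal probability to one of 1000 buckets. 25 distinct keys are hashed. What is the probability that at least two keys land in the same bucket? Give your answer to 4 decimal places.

0.2610

It's easier to compute the probability that all 25 are distinct.
P(all distinct) = 1000/1000 · 999/1000 · ··· · 976/1000 ≈ 0.7390.
So the probability of at least one match is 1 − 0.7390 = 0.2610.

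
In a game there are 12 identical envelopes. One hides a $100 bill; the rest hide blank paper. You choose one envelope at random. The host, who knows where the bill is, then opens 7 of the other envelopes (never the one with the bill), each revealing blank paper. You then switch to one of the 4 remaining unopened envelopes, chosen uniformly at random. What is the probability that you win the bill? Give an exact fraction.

11/48

Your original envelope holds the bill with probability 1/12, so the other 11 collectively hold it with probability 11/12.
The host can always find 7 empty envelopes to open, so the reveals don't change that 11/12; it is now spread over the 4 remaining unopened envelopes.
P(win by switching) = (11/12) · (1/4) = 11/48.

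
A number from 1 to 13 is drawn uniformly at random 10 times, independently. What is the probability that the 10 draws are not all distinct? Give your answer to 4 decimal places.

P(all 10 different) = 13/13 · 12/13 · ··· · 4/13 ≈ 0.0075.
P(at least two equal) = 1 − 0.0075 = 0.9925.

0.9925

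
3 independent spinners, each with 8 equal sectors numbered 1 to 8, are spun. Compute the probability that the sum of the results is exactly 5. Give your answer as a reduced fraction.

3/256

There are 8^3 = 512 equally likely outcomes.
The number of ordered 3-tuples from {1,…,8} summing to 5 is 6.
P(sum = 5) = 6/512 = 3/256.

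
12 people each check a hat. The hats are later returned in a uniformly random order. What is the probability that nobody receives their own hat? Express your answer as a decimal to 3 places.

0.368

This is the derangement probability: permutations of 12 with no fixed point.
D(12) = 12! · (1 − 1/1! + 1/2! − ··· + (−1)^12/12!) = 176214841.
P = 176214841/479001600 = 16019531/43545600 ≈ 0.368.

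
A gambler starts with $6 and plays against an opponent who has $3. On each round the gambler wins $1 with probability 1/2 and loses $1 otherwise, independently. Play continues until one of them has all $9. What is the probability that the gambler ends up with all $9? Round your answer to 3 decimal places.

With a fair step, P(i) = ½P(i−1) + ½P(i+1) with P(0)=0, P(9)=1 has the linear solution P(i) = i/9.
P(6) = 6/9 = 2/3 ≈ 0.667.

0.667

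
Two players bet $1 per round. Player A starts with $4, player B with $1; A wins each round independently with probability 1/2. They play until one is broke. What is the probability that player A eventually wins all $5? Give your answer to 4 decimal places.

With a fair step, P(i) = ½P(i−1) + ½P(i+1) with P(0)=0, P(5)=1 has the linear solution P(i) = i/5.
P(4) = 4/5 ≈ 0.8000.

0.8000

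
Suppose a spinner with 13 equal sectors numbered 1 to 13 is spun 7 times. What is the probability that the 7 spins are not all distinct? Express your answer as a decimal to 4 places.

P(all 7 different) = 13/13 · 12/13 · ··· · 7/13 ≈ 0.1378.
P(at least two equal) = 1 − 0.1378 = 0.8622.

0.8622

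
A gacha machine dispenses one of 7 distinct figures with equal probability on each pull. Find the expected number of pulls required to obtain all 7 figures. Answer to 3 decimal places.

18.150

After i distinct types are collected, each trial gives a new one with probability (7−i)/7, so the expected wait for the next new type is 7/(7−i).
E = 7/7 + 7/6 + 7/5 + 7/4 + 7/3 + 7/2 + 7/1 = 363/20 ≈ 18.150.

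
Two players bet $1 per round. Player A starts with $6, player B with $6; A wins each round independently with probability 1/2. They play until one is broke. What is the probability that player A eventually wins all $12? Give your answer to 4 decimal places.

0.5000

With a fair step, P(i) = ½P(i−1) + ½P(i+1) with P(0)=0, P(12)=1 has the linear solution P(i) = i/12.
P(6) = 6/12 = 1/2 ≈ 0.5000.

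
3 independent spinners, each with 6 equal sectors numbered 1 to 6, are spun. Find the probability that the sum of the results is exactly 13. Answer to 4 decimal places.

0.0972

There are 6^3 = 216 equally likely outcomes.
The number of ordered 3-tuples from {1,…,6} summing to 13 is 21.
P(sum = 13) = 21/216 = 7/72 ≈ 0.0972.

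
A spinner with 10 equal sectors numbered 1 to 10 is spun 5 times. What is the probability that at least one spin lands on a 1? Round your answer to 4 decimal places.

P(no spin lands on a 1) = (9/10)^5 ≈ 0.5905.
P(at least one) = 1 − 0.5905 = 0.4095.

0.4095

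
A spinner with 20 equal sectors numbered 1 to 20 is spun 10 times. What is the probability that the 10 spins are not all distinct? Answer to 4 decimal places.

0.9345

P(all 10 different) = 20/20 · 19/20 · ··· · 11/20 ≈ 0.0655.
P(at least two equal) = 1 − 0.0655 = 0.9345.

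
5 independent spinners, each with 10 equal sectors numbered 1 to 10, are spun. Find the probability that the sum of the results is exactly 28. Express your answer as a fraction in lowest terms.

3/50

There are 10^5 = 100000 equally likely outcomes.
The number of ordered 5-tuples from {1,…,10} summing to 28 is 6000.
P(sum = 28) = 6000/100000 = 3/50.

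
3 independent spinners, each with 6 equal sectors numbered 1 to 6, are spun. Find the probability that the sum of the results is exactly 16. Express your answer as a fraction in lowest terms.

There are 6^3 = 216 equally likely outcomes.
The number of ordered 3-tuples from {1,…,6} summing to 16 is 6.
P(sum = 16) = 6/216 = 1/36.

1/36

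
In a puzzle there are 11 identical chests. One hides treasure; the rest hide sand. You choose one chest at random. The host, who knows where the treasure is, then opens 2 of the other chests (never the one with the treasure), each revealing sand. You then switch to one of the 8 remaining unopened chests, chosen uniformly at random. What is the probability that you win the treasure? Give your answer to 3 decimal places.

0.114

Your original chest holds the treasure with probability 1/11, so the other 10 collectively hold it with probability 10/11.
The host can always find 2 empty chests to open, so the reveals don't change that 10/11; it is now spread over the 8 remaining unopened chests.
P(win by switching) = (10/11) · (1/8) = 5/44 ≈ 0.114.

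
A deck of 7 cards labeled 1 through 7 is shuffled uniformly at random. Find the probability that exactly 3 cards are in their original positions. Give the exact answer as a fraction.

Choose which 3 of the 7 are fixed: C(7,3) = 35 ways.
The remaining 4 must have no fixed point: D(4) = 9.
P = 35·9/5040 = 1/16.

1/16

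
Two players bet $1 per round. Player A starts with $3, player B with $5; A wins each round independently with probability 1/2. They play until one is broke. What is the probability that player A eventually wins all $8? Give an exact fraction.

With a fair step, P(i) = ½P(i−1) + ½P(i+1) with P(0)=0, P(8)=1 has the linear solution P(i) = i/8.
P(3) = 3/8.

3/8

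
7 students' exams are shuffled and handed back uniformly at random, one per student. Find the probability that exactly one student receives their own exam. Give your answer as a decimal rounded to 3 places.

0.368

Choose which one is fixed: C(7,1) = 7 ways.
The remaining 6 must have no fixed point: D(6) = 265.
P = 7·265/5040 = 53/144 ≈ 0.368.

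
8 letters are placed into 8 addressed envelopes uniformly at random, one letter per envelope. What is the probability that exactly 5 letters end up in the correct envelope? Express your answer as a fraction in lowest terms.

1/360

Choose which 5 of the 8 are fixed: C(8,5) = 56 ways.
The remaining 3 must have no fixed point: D(3) = 2.
P = 56·2/40320 = 1/360.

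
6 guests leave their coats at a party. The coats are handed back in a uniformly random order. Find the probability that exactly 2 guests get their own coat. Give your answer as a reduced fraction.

3/16

Choose which 2 of the 6 are fixed: C(6,2) = 15 ways.
The remaining 4 must have no fixed point: D(4) = 9.
P = 15·9/720 = 3/16.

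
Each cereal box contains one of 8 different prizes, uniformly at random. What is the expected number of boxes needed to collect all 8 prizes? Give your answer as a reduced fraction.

761/35

After i distinct types are collected, each trial gives a new one with probability (8−i)/8, so the expected wait for the next new type is 8/(8−i).
E = 8/8 + 8/7 + 8/6 + 8/5 + 8/4 + 8/3 + 8/2 + 8/1 = 761/35.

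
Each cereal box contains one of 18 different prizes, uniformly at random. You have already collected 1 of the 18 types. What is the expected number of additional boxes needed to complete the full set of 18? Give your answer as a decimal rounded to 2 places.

61.91

Starting from 1 distinct type, each trial gives a new one with probability (18−i)/18 when i types are held, so the wait for the next new type is 18/(18−i).
E = 18/17 + 18/16 + 18/15 + 18/14 + 18/13 + 18/12 + 18/11 + 18/10 + 18/9 + 18/8 + 18/7 + 18/6 + 18/5 + 18/4 + 18/3 + 18/2 + 18/1 = 42142223/680680 ≈ 61.91.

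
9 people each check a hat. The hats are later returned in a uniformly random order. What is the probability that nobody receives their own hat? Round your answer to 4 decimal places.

0.3679

This is the derangement probability: permutations of 9 with no fixed point.
D(9) = 9! · (1 − 1/1! + 1/2! − ··· + (−1)^9/9!) = 133496.
P = 133496/362880 = 16687/45360 ≈ 0.3679.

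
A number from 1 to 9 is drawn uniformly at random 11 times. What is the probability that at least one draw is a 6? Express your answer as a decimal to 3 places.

P(no draw is a 6) = (8/9)^11 ≈ 0.274.
P(at least one) = 1 − 0.274 = 0.726.

0.726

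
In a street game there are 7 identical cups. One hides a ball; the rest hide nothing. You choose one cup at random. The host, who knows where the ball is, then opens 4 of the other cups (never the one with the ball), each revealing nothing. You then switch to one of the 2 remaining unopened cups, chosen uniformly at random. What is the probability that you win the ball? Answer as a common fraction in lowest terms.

3/7

Your original cup holds the ball with probability 1/7, so the other 6 collectively hold it with probability 6/7.
The host can always find 4 empty cups to open, so the reveals don't change that 6/7; it is now spread over the 2 remaining unopened cups.
P(win by switching) = (6/7) · (1/2) = 3/7.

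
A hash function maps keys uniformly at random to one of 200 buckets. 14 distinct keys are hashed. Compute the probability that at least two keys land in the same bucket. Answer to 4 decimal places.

0.3722

It's easier to compute the probability that all 14 are distinct.
P(all distinct) = 200/200 · 199/200 · ··· · 187/200 ≈ 0.6278.
So the probability of at least one match is 1 − 0.6278 = 0.3722.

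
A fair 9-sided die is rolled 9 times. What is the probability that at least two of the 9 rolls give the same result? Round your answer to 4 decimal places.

P(all 9 different) = 9/9 · 8/9 · ··· · 1/9 ≈ 0.0009.
P(at least two equal) = 1 − 0.0009 = 0.9991.

0.9991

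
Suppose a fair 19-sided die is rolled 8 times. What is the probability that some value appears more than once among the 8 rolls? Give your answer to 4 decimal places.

P(all 8 different) = 19/19 · 18/19 · ··· · 12/19 ≈ 0.1794.
P(at least two equal) = 1 − 0.1794 = 0.8206.

0.8206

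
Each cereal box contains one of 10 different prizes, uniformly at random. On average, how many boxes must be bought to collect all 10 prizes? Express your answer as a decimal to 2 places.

After i distinct types are collected, each trial gives a new one with probability (10−i)/10, so the expected wait for the next new type is 10/(10−i).
E = 10/10 + 10/9 + 10/8 + 10/7 + 10/6 + 10/5 + 10/4 + 10/3 + 10/2 + 10/1 = 7381/252 ≈ 29.29.

29.29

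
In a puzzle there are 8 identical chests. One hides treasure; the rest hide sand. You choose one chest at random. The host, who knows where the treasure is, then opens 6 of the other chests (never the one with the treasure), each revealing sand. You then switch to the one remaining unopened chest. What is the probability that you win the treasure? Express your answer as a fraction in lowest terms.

Your original chest holds the treasure with probability 1/8, so the other 7 collectively hold it with probability 7/8.
The host can always find 6 empty chests to open, so the reveals don't change that 7/8; it is now spread over the 1 remaining unopened chest.
P(win by switching) = (7/8) · (1/1) = 7/8.

7/8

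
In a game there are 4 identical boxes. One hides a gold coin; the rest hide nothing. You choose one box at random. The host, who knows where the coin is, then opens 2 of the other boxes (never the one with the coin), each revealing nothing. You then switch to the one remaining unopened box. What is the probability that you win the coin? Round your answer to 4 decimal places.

Your original box holds the coin with probability 1/4, so the other 3 collectively hold it with probability 3/4.
The host can always find 2 empty boxes to open, so the reveals don't change that 3/4; it is now spread over the 1 remaining unopened box.
P(win by switching) = (3/4) · (1/1) = 3/4 ≈ 0.7500.

0.7500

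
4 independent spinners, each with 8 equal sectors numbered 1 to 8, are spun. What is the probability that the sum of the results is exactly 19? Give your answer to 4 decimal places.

0.0820

There are 8^4 = 4096 equally likely outcomes.
The number of ordered 4-tuples from {1,…,8} summing to 19 is 336.
P(sum = 19) = 336/4096 = 21/256 ≈ 0.0820.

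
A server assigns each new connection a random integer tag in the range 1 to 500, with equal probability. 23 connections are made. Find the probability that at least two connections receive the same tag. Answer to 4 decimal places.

0.4018

It's easier to compute the probability that all 23 are distinct.
P(all distinct) = 500/500 · 499/500 · ··· · 478/500 ≈ 0.5982.
So the probability of at least one match is 1 − 0.5982 = 0.4018.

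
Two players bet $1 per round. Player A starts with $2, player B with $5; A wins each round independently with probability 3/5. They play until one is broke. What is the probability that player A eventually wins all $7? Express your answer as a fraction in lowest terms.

1215/2059

Let r = q/p = (2/5)/(3/5) = 2/3. The recurrence P(i) = p·P(i+1) + q·P(i−1) with P(0)=0, P(7)=1 gives P(i) = (1 − r^i)/(1 − r^7).
P(2) = (1 − (2/3)^2) / (1 − (2/3)^7) = 1215/2059.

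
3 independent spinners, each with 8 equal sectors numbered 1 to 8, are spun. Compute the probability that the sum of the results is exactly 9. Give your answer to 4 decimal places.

0.0547

There are 8^3 = 512 equally likely outcomes.
The number of ordered 3-tuples from {1,…,8} summing to 9 is 28.
P(sum = 9) = 28/512 = 7/128 ≈ 0.0547.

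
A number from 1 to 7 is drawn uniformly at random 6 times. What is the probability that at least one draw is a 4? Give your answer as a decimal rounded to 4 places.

0.6034

P(no draw is a 4) = (6/7)^6 ≈ 0.3966.
P(at least one) = 1 − 0.3966 = 0.6034.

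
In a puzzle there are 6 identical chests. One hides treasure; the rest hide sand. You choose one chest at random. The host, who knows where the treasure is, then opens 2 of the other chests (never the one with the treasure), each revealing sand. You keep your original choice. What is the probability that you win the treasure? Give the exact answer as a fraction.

1/6

The host can always open 2 empty chests regardless of your choice, so the reveals give no information about your original chest.
P(win by staying) = 1/6.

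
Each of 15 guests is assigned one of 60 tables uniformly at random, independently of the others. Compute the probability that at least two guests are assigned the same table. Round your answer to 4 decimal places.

It's easier to compute the probability that all 15 are distinct.
P(all distinct) = 60/60 · 59/60 · ··· · 46/60 ≈ 0.1479.
So the probability of at least one match is 1 − 0.1479 = 0.8521.

0.8521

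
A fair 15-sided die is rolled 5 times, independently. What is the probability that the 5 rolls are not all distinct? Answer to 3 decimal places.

P(all 5 different) = 15/15 · 14/15 · ··· · 11/15 ≈ 0.475.
P(at least two equal) = 1 − 0.475 = 0.525.

0.525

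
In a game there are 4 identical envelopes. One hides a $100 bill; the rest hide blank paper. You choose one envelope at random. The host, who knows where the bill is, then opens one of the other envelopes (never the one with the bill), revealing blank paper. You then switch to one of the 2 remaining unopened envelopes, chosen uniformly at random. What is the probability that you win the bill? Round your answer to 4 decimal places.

0.3750

Your original envelope holds the bill with probability 1/4, so the other 3 collectively hold it with probability 3/4.
The host can always find an empty envelope to open, so this doesn't change that 3/4; it is now spread over the 2 remaining unopened envelopes.
P(win by switching) = (3/4) · (1/2) = 3/8 ≈ 0.3750.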